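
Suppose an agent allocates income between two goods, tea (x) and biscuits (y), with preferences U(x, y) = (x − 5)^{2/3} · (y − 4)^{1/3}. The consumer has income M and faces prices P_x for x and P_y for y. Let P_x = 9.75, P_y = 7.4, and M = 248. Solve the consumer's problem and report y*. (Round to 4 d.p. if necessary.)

y* = 11.6419

MRS = 2·(y−4)/(x−5). Tangency with P_x/P_y gives y−4 = (1/2)·(P_x/P_y)·(x−5).
After buying the subsistence bundle (5, 4), a share 2/3 of the remaining income goes to x: x* = 5 + 2/3·(M − 5P_x − 4P_y)/P_x.
Discretionary income = 248 − 5·9.75 − 4·7.4 = 169.65; y* = 4 + 1/3·169.65/7.4 = 11.6419.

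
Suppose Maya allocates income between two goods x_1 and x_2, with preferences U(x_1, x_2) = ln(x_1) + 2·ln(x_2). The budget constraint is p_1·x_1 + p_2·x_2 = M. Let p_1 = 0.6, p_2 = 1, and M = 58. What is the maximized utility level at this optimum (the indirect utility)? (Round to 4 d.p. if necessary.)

V = 10.7826

Demand: x_1*(p_1,p_2,M) = 1/3·M/p_1 and x_2* = 2/3·M/p_2.
At p_1=0.6, p_2=1, M=58: x_1* = 1/3·58/0.6 = 32.2222, x_2* = 38.6667.
Utility at the optimum: U(32.2222, 38.6667) = 10.7826.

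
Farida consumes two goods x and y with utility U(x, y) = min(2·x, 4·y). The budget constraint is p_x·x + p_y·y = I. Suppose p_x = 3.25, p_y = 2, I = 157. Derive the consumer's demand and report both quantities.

x* = 36.9412, y* = 18.4706

Leontief preferences: the optimum is at the kink where x/4 = y/2, i.e. y = (1/2)·x.
Budget: p_x·x + p_y·(1/2)·x = I, so (4·p_x + 2·p_y)·x = 4·I.
Demand: x*(p_x,p_y,I) = 4·I/(4·p_x + 2·p_y), y* = 2·I/(4·p_x + 2·p_y).
Here 4·3.25 + 2·2 = 17, giving x* = 36.9412 and y* = 18.4706.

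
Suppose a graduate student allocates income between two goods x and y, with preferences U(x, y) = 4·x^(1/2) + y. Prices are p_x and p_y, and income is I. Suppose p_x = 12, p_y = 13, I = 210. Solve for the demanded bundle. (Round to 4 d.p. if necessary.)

x* = 4.6944, y* = 11.8205

Set MRS = p_x/p_y: 2·x^(−1/2) = p_x/p_y.
Thus x* = (2·p_y/p_x)² — independent of I — with the rest of income spent on y.
Plugging in: x* = (2·13/12)² = 4.6944, y* = 11.8205.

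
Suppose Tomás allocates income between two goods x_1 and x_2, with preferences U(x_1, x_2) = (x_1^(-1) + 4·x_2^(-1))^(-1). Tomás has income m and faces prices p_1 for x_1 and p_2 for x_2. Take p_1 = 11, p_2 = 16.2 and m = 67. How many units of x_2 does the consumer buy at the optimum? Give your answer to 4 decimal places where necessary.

x_2* = 2.929

MU_x_1 ∝ x_1^(-2), MU_x_2 ∝ 4·x_2^(-2), so MRS = (1/4)·(x_2/x_1)^(2) = p_1/p_2.
Hence x_2/x_1 = (4·p_1/p_2)^(1/(2)), i.e. raised to the 0.5 power.
Substitute x_2 = (x_2/x_1)·x_1 into the budget: x_1* = m/(p_1 + p_2·(x_2/x_1)).
Numerically x_2/x_1 = 1.648044, so x_1* = 67/(11 + 16.2·1.648044) = 1.7773 and x_2* = 1.648044·1.7773 = 2.929.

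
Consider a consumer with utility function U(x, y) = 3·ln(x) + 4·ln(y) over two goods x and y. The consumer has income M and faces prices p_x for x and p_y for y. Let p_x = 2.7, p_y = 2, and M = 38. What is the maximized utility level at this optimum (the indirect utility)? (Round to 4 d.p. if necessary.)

Tangency: MRS = (3/4)·y/x = p_x/p_y.
Rearranging, p_y·y = (4/3)·p_x·x. Substituting into the budget gives p_x·x·(1 + (4/3)) = M.
Demand: x*(p_x,p_y,M) = 3/7·M/p_x and y* = 4/7·M/p_y.
At p_x=2.7, p_y=2, M=38: x* = 3/7·38/2.7 = 6.0317, y* = 10.8571.
Utility at the optimum: U(6.0317, 10.8571) = 14.9304.

V = 14.9304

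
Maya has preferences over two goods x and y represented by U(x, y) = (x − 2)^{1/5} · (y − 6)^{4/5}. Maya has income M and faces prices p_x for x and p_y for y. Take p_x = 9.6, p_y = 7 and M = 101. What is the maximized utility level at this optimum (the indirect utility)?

V = 3.2361

MRS = (1/4)·(y−6)/(x−2). Tangency with p_x/p_y gives y−6 = 4·(p_x/p_y)·(x−2).
Substituting into the budget: x* = 2 + 0.2·(M − 2·p_x − 6·p_y)/p_x, and y* = 6 + 0.8·(…)/p_y.
Discretionary income = 101 − 2·9.6 − 6·7 = 39.8; x* = 2 + 0.2·39.8/9.6 = 2.8292; y* = 6 + 0.8·39.8/7 = 10.5486.
Utility at the optimum: U(2.8292, 10.5486) = 3.2361.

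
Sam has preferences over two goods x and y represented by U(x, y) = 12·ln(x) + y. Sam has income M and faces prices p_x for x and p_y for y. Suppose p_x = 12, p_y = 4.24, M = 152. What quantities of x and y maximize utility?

MU_x = 12/x, MU_y = 1. Tangency: 12/x = p_x/p_y.
So x*(p_x,p_y) = 12·p_y/p_x, independent of income; and y* = (M − 12·p_y)/p_y.
At the given prices: x* = 12·4.24/12 = 4.24, and y* = 23.8491.

x* = 4.24, y* = 23.8491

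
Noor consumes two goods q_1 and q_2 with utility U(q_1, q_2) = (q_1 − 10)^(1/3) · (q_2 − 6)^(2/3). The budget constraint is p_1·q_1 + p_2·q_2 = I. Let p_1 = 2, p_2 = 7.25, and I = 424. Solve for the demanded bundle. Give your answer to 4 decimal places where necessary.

q_1* = 70.0833, q_2* = 39.1494

After buying the subsistence bundle (10, 6), a share 1/3 of the remaining income goes to q_1: q_1* = 10 + 1/3·(I − 10p_1 − 6p_2)/p_1.
Discretionary income = 424 − 10·2 − 6·7.25 = 360.5; q_1* = 10 + 1/3·360.5/2 = 70.0833; q_2* = 6 + 2/3·360.5/7.25 = 39.1494.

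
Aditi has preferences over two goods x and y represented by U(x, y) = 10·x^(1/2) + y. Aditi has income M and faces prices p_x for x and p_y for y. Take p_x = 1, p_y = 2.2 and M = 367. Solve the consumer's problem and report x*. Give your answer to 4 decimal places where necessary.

Plugging in: x* = (5·2.2/1)² = 121.

x* = 121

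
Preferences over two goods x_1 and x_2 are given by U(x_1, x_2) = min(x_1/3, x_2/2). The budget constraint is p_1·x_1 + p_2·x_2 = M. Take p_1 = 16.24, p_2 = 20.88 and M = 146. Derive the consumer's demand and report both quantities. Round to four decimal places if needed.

Leontief preferences: the optimum is at the kink where x_1/3 = x_2/2, i.e. x_2 = (2/3)·x_1.
Budget: p_1·x_1 + p_2·(2/3)·x_1 = M, so (3·p_1 + 2·p_2)·x_1 = 3·M.
Demand: x_1*(p_1,p_2,M) = 3·M/(3·p_1 + 2·p_2), x_2* = 2·M/(3·p_1 + 2·p_2).
Here 3·16.24 + 2·20.88 = 90.48, giving x_1* = 4.8408 and x_2* = 3.2272.

x_1* = 4.8408, x_2* = 3.2272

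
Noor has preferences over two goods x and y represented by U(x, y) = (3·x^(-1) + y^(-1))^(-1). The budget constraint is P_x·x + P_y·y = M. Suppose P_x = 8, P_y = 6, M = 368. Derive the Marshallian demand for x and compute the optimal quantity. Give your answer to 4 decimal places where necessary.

x* = 30.6667

MU_x ∝ 3·x^(-2), MU_y ∝ y^(-2), so MRS = 3·(y/x)^(2) = P_x/P_y.
Hence y/x = ((1/3)·P_x/P_y)^(1/(2)), i.e. raised to the 0.5 power.
With the ratio pinned down, the budget gives x* = M/(P_x + P_y·(y/x)) and y* = (y/x)·x*.
Numerically y/x = 0.666667, so x* = 368/(8 + 6·0.666667) = 30.6667.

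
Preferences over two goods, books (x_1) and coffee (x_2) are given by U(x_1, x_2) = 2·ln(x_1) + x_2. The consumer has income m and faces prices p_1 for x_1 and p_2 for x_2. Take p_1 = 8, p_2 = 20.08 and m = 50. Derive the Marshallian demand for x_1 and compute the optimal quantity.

Set MRS = p_1/p_2: (2/x_1)/1 = p_1/p_2.
So x_1*(p_1,p_2) = 2·p_2/p_1, independent of income; and x_2* = (m − 2·p_2)/p_2.
At the given prices: x_1* = 2·20.08/8 = 5.02.

x_1* = 5.02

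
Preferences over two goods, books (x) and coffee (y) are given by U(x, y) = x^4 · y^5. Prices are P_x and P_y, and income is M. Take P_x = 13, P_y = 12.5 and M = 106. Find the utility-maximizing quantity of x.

Tangency: MRS = (4/5)·y/x = P_x/P_y.
Rearranging, P_y·y = (5/4)·P_x·x. Substituting into the budget gives P_x·x·(1 + (5/4)) = M.
Demand: x*(P_x,P_y,M) = 4/9·M/P_x and y* = 5/9·M/P_y.
At P_x=13, P_y=12.5, M=106: x* = 4/9·106/13 = 3.6239.

x* = 3.6239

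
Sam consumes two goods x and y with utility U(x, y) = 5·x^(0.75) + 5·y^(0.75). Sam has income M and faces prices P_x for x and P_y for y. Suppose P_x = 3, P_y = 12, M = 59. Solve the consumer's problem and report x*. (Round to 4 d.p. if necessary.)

Numerically y/x = 0.003906, so x* = 59/(3 + 12·0.003906) = 19.3641.

x* = 19.3641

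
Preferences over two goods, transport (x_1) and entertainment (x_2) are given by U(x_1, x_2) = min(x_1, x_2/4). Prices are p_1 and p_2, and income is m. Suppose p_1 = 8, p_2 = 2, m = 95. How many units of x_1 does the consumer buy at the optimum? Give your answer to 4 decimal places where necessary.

x_1* = 5.9375

With perfect complements, no substitution: consume in ratio x_1:x_2 = 1:4.
Budget: p_1·x_1 + p_2·4·x_1 = m, so (p_1 + 4·p_2)·x_1 = m.
Demand: x_1*(p_1,p_2,m) = m/(p_1 + 4·p_2), x_2* = 4·m/(p_1 + 4·p_2).
Here 8 + 4·2 = 16, giving x_1* = 5.9375.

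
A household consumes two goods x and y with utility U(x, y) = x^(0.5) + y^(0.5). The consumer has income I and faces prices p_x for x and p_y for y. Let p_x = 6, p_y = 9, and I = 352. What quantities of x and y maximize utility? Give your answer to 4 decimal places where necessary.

From the CES first-order condition, (y/x)^(0.5) = p_x/p_y.
Hence y/x = (p_x/p_y)^(1/(0.5)), i.e. raised to the 2 power.
Substitute y = (y/x)·x into the budget: x* = I/(p_x + p_y·(y/x)).
Numerically y/x = 0.444444, so x* = 352/(6 + 9·0.444444) = 35.2 and y* = 0.444444·35.2 = 15.6444.

x* = 35.2, y* = 15.6444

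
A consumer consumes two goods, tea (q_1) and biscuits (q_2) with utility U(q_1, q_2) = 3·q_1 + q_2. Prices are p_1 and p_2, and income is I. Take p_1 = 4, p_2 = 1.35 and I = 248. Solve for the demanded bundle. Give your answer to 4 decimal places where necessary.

q_1* = 62, q_2* = 0

Perfect substitutes: compare marginal utility per dollar. 3/p_1 vs 1/p_2 → 0.75 vs 0.7407.
q_1 gives more utility per dollar, so spend all income on q_1: q_1* = I/p_1, q_2* = 0.
Numerically: q_1* = 62, q_2* = 0.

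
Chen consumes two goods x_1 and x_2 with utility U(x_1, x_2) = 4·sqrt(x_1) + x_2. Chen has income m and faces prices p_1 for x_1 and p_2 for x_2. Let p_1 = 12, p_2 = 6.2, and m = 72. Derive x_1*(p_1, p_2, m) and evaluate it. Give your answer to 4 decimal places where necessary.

Utility is quasi-linear in x_2; the FOC for x_1 is 2/√x_1 = p_1/p_2.
Solve: √x_1 = 2·p_2/p_1, so x_1*(p_1,p_2) = (2·p_2/p_1)², and x_2* = (m − p_1·x_1*)/p_2.
Plugging in: x_1* = (2·6.2/12)² = 1.0678.

x_1* = 1.0678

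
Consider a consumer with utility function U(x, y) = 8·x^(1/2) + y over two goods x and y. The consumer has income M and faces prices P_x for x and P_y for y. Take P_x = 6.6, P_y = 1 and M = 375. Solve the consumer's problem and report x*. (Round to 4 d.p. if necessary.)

x* = 0.3673

Set MRS = P_x/P_y: 4·x^(−1/2) = P_x/P_y.
Thus x* = (4·P_y/P_x)² — independent of M — with the rest of income spent on y.
Plugging in: x* = (4·1/6.6)² = 0.3673.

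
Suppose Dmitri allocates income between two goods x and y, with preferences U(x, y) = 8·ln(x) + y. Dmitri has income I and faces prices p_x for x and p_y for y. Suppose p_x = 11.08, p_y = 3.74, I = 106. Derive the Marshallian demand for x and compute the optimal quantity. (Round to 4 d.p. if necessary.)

Set MRS = p_x/p_y: (8/x)/1 = p_x/p_y.
So x*(p_x,p_y) = 8·p_y/p_x, independent of income; and y* = (I − 8·p_y)/p_y.
At the given prices: x* = 8·3.74/11.08 = 2.7004.

x* = 2.7004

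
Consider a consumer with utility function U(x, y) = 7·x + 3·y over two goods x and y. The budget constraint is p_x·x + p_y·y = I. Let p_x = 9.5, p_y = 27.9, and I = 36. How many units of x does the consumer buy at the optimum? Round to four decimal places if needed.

Perfect substitutes: compare marginal utility per dollar. 7/p_x vs 3/p_y → 0.7368 vs 0.1075.
x gives more utility per dollar, so spend all income on x: x* = I/p_x, y* = 0.
Numerically: x* = 3.7895, y* = 0.

x* = 3.7895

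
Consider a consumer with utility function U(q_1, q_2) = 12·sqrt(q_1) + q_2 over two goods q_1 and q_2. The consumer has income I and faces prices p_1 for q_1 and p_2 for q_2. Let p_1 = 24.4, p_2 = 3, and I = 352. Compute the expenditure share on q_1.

Solve: √q_1 = 6·p_2/p_1, so q_1*(p_1,p_2) = (6·p_2/p_1)², and q_2* = (I − p_1·q_1*)/p_2.
Plugging in: q_1* = (6·3/24.4)² = 0.5442, q_2* = 112.9071.
Expenditure on q_1: 24.4·0.5442 = 13.2787; share = 0.0377.

share on q_1 = 0.0377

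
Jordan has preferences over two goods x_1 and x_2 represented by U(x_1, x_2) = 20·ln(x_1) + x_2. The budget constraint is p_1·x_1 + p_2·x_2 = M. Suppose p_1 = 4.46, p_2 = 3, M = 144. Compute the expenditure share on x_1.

share on x_1 = 0.4167

MU_x_1 = 20/x_1, MU_x_2 = 1. Tangency: 20/x_1 = p_1/p_2.
So x_1*(p_1,p_2) = 20·p_2/p_1, independent of income; and x_2* = (M − 20·p_2)/p_2.
At the given prices: x_1* = 20·3/4.46 = 13.4529, and x_2* = 28.
Expenditure on x_1: 4.46·13.4529 = 60; share = 0.4167.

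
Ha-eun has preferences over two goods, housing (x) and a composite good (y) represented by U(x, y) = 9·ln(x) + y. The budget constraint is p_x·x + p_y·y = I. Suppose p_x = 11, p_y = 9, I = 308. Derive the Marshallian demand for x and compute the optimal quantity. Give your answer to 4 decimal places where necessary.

x* = 7.3636

So x*(p_x,p_y) = 9·p_y/p_x, independent of income; and y* = (I − 9·p_y)/p_y.
At the given prices: x* = 9·9/11 = 7.3636.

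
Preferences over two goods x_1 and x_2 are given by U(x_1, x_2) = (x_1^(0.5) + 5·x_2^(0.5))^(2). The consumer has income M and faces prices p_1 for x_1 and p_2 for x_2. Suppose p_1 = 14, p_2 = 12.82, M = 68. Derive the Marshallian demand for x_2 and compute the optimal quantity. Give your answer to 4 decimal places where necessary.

From the CES first-order condition, (1/5)·(x_2/x_1)^(0.5) = p_1/p_2.
Solve for the ratio: x_2/x_1 = [5·p_1/p_2]^(2).
With the ratio pinned down, the budget gives x_1* = M/(p_1 + p_2·(x_2/x_1)) and x_2* = (x_2/x_1)·x_1*.
Numerically x_2/x_1 = 29.813985, so x_1* = 68/(14 + 12.82·29.813985) = 0.1716 and x_2* = 29.813985·0.1716 = 5.1168.

x_2* = 5.1168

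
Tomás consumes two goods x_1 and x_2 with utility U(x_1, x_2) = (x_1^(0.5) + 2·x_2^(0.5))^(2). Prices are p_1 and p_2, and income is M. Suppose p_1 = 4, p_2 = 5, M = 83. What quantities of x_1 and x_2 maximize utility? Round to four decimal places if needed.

MU_x_1 ∝ x_1^(-0.5), MU_x_2 ∝ 2·x_2^(-0.5), so MRS = (1/2)·(x_2/x_1)^(0.5) = p_1/p_2.
Solve for the ratio: x_2/x_1 = [2·p_1/p_2]^(2).
With the ratio pinned down, the budget gives x_1* = M/(p_1 + p_2·(x_2/x_1)) and x_2* = (x_2/x_1)·x_1*.
Numerically x_2/x_1 = 2.56, so x_1* = 83/(4 + 5·2.56) = 4.9405 and x_2* = 2.56·4.9405 = 12.6476.

x_1* = 4.9405, x_2* = 12.6476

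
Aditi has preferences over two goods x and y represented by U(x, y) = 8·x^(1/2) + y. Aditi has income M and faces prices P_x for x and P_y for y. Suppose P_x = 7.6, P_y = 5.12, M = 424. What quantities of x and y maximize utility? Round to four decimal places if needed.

Utility is quasi-linear in y; the FOC for x is 4/√x = P_x/P_y.
Solve: √x = 4·P_y/P_x, so x*(P_x,P_y) = (4·P_y/P_x)², and y* = (M − P_x·x*)/P_y.
Plugging in: x* = (4·5.12/7.6)² = 7.2616, y* = 72.0336.

x* = 7.2616, y* = 72.0336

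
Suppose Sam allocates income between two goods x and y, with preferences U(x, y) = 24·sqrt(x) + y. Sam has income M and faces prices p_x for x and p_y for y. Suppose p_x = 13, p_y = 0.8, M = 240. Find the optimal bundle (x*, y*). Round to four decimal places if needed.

Set MRS = p_x/p_y: 12·x^(−1/2) = p_x/p_y.
Thus x* = (12·p_y/p_x)² — independent of M — with the rest of income spent on y.
Plugging in: x* = (12·0.8/13)² = 0.5453, y* = 291.1385.

x* = 0.5453, y* = 291.1385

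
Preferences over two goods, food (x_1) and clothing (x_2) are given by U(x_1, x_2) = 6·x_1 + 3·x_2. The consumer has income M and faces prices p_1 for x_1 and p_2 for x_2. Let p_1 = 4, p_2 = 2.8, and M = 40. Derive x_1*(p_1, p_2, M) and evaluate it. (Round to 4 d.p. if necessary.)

x_1* = 10

Linear utility — the consumer picks whichever good has higher MU/price: 6/4 = 1.5 vs 3/2.8 = 1.0714.
x_1 gives more utility per dollar, so spend all income on x_1: x_1* = M/p_1, x_2* = 0.
Numerically: x_1* = 10, x_2* = 0.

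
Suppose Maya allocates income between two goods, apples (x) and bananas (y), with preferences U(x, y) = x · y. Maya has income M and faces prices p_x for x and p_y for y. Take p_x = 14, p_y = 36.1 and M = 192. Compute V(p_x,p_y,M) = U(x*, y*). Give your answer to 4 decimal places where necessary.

MU_x/MU_y = (y)/(x); tangency sets this equal to p_x/p_y.
So p_y·y = p_x·x; combined with the budget, a share 0.5 of income goes to x.
Demand: x*(p_x,p_y,M) = 0.5·M/p_x and y* = 0.5·M/p_y.
At p_x=14, p_y=36.1, M=192: x* = 0.5·192/14 = 6.8571, y* = 2.6593.
Utility at the optimum: U(6.8571, 2.6593) = 18.2351.

V = 18.2351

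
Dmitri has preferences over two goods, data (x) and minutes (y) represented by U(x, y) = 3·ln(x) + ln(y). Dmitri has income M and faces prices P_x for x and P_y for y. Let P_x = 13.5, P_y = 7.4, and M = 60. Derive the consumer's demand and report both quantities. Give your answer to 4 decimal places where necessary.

MU_x/MU_y = (3·y)/(x); tangency sets this equal to P_x/P_y.
So 3·P_y·y = P_x·x; combined with the budget, a share 0.75 of income goes to x.
Demand: x*(P_x,P_y,M) = 0.75·M/P_x and y* = 0.25·M/P_y.
At P_x=13.5, P_y=7.4, M=60: x* = 0.75·60/13.5 = 3.3333, y* = 2.027.

x* = 3.3333, y* = 2.027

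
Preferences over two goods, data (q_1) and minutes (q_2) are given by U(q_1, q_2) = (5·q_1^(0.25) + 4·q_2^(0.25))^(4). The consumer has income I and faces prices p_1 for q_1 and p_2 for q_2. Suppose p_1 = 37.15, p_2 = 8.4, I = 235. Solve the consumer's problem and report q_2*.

q_2* = 15.3688

From the CES first-order condition, (5/4)·(q_2/q_1)^(0.75) = p_1/p_2.
Hence q_2/q_1 = ((4/5)·p_1/p_2)^(1/(0.75)), i.e. raised to the 4/3 power.
With the ratio pinned down, the budget gives q_1* = I/(p_1 + p_2·(q_2/q_1)) and q_2* = (q_2/q_1)·q_1*.
Numerically q_2/q_1 = 5.39129, so q_1* = 235/(37.15 + 8.4·5.39129) = 2.8507 and q_2* = 5.39129·2.8507 = 15.3688.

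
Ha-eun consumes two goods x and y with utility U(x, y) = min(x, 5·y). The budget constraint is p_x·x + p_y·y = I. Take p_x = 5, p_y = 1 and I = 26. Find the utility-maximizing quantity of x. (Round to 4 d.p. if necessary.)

x* = 5

With perfect complements, no substitution: consume in ratio x:y = 5:1.
Budget: p_x·x + p_y·(1/5)·x = I, so (5·p_x + p_y)·x = 5·I.
Demand: x*(p_x,p_y,I) = 5·I/(5·p_x + p_y), y* = I/(5·p_x + p_y).
Here 5·5 + 1 = 26, giving x* = 5.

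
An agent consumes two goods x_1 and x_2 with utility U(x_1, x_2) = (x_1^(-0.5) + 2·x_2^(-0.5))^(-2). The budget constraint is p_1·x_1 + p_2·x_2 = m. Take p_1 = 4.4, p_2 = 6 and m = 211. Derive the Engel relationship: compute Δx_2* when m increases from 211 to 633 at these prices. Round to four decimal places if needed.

From the CES first-order condition, (1/2)·(x_2/x_1)^(1.5) = p_1/p_2.
Solve for the ratio: x_2/x_1 = [2·p_1/p_2]^(2/3).
Substitute x_2 = (x_2/x_1)·x_1 into the budget: x_1* = m/(p_1 + p_2·(x_2/x_1)).
Numerically x_2/x_1 = 1.290885, so x_1* = 211/(4.4 + 6·1.290885) = 17.373 and x_2* = 1.290885·17.373 = 22.4265.
At m' = 633: x_2* = 67.2795. Change: 67.2795 − 22.4265 = 44.853.

Δx_2* = 44.853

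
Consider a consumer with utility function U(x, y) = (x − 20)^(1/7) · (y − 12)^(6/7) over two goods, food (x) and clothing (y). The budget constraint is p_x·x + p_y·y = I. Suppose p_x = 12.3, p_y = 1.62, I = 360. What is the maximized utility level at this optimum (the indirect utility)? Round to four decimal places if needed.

V = 28.9942

This is Cobb-Douglas in (x−20, y−12): tangency gives 1/7·p_y·(y−12) = 6/7·p_x·(x−20).
After buying the subsistence bundle (20, 12), a share 1/7 of the remaining income goes to x: x* = 20 + 1/7·(I − 20p_x − 12p_y)/p_x.
Discretionary income = 360 − 20·12.3 − 12·1.62 = 94.56; x* = 20 + 1/7·94.56/12.3 = 21.0983; y* = 12 + 6/7·94.56/1.62 = 62.0317.
Utility at the optimum: U(21.0983, 62.0317) = 28.9942.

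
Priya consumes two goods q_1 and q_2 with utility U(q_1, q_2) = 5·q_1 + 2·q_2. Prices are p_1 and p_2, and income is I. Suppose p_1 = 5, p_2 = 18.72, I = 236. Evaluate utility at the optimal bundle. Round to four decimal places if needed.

q_1 gives more utility per dollar, so spend all income on q_1: q_1* = I/p_1, q_2* = 0.
Numerically: q_1* = 47.2, q_2* = 0.
Utility at the optimum: U(47.2, 0) = 236.

V = 236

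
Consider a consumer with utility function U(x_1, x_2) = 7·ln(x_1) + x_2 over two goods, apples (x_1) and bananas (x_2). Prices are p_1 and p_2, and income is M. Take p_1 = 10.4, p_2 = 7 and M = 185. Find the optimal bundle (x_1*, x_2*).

x_1* = 4.7115, x_2* = 19.4286

At the given prices: x_1* = 7·7/10.4 = 4.7115, and x_2* = 19.4286.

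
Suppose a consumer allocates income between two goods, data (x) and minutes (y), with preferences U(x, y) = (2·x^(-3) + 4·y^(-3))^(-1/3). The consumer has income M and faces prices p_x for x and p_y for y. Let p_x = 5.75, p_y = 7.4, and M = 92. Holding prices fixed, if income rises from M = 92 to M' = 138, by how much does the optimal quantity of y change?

Δy* = 3.6654

MU_x ∝ 2·x^(-4), MU_y ∝ 4·y^(-4), so MRS = (1/2)·(y/x)^(4) = p_x/p_y.
Solve for the ratio: y/x = [2·p_x/p_y]^(0.25).
Substitute y = (y/x)·x into the budget: x* = M/(p_x + p_y·(y/x)).
Numerically y/x = 1.11652, so x* = 92/(5.75 + 7.4·1.11652) = 6.5657 and y* = 1.11652·6.5657 = 7.3307.
At M' = 138: y* = 10.9961. Change: 10.9961 − 7.3307 = 3.6654.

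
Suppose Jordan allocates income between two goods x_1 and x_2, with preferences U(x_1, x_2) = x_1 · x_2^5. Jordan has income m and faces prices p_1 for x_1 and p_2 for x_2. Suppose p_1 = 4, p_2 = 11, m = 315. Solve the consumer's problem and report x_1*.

x_1* = 13.125

The MRS is (1/5)·x_2/x_1. Set MRS = p_1/p_2.
Rearranging, p_2·x_2 = 5·p_1·x_1. Substituting into the budget gives p_1·x_1·(1 + 5) = m.
Demand: x_1*(p_1,p_2,m) = 1/6·m/p_1 and x_2* = 5/6·m/p_2.
At p_1=4, p_2=11, m=315: x_1* = 1/6·315/4 = 13.125.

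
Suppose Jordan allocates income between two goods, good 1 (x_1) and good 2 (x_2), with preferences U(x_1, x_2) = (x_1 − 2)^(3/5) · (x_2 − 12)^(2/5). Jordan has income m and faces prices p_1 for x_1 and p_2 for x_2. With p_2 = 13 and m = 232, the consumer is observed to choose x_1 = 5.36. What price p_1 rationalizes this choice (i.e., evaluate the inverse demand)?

p_1 = 10

MRS = (3/2)·(x_2−12)/(x_1−2). Tangency with p_1/p_2 gives x_2−12 = (2/3)·(p_1/p_2)·(x_1−2).
After buying the subsistence bundle (2, 12), a share 0.6 of the remaining income goes to x_1: x_1* = 2 + 0.6·(m − 2p_1 − 12p_2)/p_1.
Set x_1* = 5.36 in the demand function and solve for p_1: p_1 = 10.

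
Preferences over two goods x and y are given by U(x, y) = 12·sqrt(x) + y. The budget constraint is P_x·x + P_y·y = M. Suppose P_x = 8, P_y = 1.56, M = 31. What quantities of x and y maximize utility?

MU_x = 6/√x, MU_y = 1. Tangency: 6/√x = P_x/P_y.
Thus x* = (6·P_y/P_x)² — independent of M — with the rest of income spent on y.
Plugging in: x* = (6·1.56/8)² = 1.3689, y* = 12.8518.

x* = 1.3689, y* = 12.8518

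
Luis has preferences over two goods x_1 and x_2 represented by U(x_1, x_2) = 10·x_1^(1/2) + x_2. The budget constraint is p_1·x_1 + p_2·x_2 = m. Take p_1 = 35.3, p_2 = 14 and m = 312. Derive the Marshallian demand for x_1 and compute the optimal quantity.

Plugging in: x_1* = (5·14/35.3)² = 3.9323.

x_1* = 3.9323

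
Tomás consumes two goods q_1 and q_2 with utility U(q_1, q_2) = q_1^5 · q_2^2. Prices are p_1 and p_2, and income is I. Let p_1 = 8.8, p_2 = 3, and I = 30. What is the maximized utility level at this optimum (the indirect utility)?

V = 698.9026

MU_q_1/MU_q_2 = (5·q_2)/(2·q_1); tangency sets this equal to p_1/p_2.
Rearranging, p_2·q_2 = (2/5)·p_1·q_1. Substituting into the budget gives p_1·q_1·(1 + (2/5)) = I.
Demand: q_1*(p_1,p_2,I) = 5/7·I/p_1 and q_2* = 2/7·I/p_2.
At p_1=8.8, p_2=3, I=30: q_1* = 5/7·30/8.8 = 2.4351, q_2* = 2.8571.
Utility at the optimum: U(2.4351, 2.8571) = 698.9026.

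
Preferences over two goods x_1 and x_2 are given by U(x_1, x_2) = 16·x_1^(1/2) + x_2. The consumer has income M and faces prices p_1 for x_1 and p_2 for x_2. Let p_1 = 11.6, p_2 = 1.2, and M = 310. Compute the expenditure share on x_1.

share on x_1 = 0.0256

Set MRS = p_1/p_2: 8·x_1^(−1/2) = p_1/p_2.
Solve: √x_1 = 8·p_2/p_1, so x_1*(p_1,p_2) = (8·p_2/p_1)², and x_2* = (M − p_1·x_1*)/p_2.
Plugging in: x_1* = (8·1.2/11.6)² = 0.6849, x_2* = 251.7126.
Expenditure on x_1: 11.6·0.6849 = 7.9448; share = 0.0256.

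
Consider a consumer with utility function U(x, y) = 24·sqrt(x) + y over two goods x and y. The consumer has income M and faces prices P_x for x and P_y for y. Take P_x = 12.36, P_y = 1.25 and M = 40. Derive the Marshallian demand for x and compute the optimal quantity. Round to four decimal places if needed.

x* = 1.4728

Utility is quasi-linear in y; the FOC for x is 12/√x = P_x/P_y.
Solve: √x = 12·P_y/P_x, so x*(P_x,P_y) = (12·P_y/P_x)², and y* = (M − P_x·x*)/P_y.
Plugging in: x* = (12·1.25/12.36)² = 1.4728.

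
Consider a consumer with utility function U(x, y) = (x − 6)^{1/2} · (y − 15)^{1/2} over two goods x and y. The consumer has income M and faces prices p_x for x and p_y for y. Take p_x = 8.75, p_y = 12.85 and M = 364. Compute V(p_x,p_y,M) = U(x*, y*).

This is Cobb-Douglas in (x−6, y−15): tangency gives 0.5·p_y·(y−15) = 0.5·p_x·(x−6).
Substituting into the budget: x* = 6 + 0.5·(M − 6·p_x − 15·p_y)/p_x, and y* = 15 + 0.5·(…)/p_y.
Discretionary income = 364 − 6·8.75 − 15·12.85 = 118.75; x* = 6 + 0.5·118.75/8.75 = 12.7857; y* = 15 + 0.5·118.75/12.85 = 19.6206.
Utility at the optimum: U(12.7857, 19.6206) = 5.5995.

V = 5.5995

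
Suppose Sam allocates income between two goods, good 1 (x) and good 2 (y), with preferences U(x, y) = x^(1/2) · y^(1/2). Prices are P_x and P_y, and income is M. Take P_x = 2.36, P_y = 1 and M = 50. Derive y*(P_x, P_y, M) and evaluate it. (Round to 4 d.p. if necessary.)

MU_x/MU_y = (0.5·y)/(0.5·x); tangency sets this equal to P_x/P_y.
So 0.5·P_y·y = 0.5·P_x·x; combined with the budget, a share 0.5 of income goes to x.
Demand: x*(P_x,P_y,M) = 0.5·M/P_x and y* = 0.5·M/P_y.
At P_x=2.36, P_y=1, M=50: y* = 0.5·50/1 = 25.

y* = 25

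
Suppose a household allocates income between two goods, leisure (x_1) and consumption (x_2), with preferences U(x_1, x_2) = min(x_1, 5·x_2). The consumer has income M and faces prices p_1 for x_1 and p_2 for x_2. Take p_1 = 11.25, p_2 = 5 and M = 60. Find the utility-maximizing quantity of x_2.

x_2* = 0.9796

With perfect complements, no substitution: consume in ratio x_1:x_2 = 5:1.
Budget: p_1·x_1 + p_2·(1/5)·x_1 = M, so (5·p_1 + p_2)·x_1 = 5·M.
Demand: x_1*(p_1,p_2,M) = 5·M/(5·p_1 + p_2), x_2* = M/(5·p_1 + p_2).
Here 5·11.25 + 5 = 61.25, giving x_2* = 0.9796.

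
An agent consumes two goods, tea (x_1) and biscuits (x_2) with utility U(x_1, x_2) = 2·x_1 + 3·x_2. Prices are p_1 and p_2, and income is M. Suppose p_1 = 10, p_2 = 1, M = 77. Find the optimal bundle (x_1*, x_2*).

Numerically: x_1* = 0, x_2* = 77.

x_1* = 0, x_2* = 77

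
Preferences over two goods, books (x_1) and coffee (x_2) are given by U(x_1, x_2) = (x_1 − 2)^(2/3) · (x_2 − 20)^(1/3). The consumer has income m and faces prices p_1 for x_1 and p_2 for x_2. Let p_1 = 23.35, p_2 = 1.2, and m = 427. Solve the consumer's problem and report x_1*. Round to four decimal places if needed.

x_1* = 12.1727

Let x_1' = x_1−2, x_2' = x_2−20. MRS = 2·x_2'/x_1' = p_1/p_2.
Substituting into the budget: x_1* = 2 + 2/3·(m − 2·p_1 − 20·p_2)/p_1, and x_2* = 20 + 1/3·(…)/p_2.
Discretionary income = 427 − 2·23.35 − 20·1.2 = 356.3; x_1* = 2 + 2/3·356.3/23.35 = 12.1727.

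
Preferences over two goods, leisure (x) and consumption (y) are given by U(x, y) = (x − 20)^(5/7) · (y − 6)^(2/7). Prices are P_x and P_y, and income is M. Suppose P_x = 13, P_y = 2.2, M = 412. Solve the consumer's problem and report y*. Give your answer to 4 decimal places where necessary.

Let x' = x−20, y' = y−6. MRS = (5/2)·y'/x' = P_x/P_y.
Substituting into the budget: x* = 20 + 5/7·(M − 20·P_x − 6·P_y)/P_x, and y* = 6 + 2/7·(…)/P_y.
Discretionary income = 412 − 20·13 − 6·2.2 = 138.8; y* = 6 + 2/7·138.8/2.2 = 24.026.

y* = 24.026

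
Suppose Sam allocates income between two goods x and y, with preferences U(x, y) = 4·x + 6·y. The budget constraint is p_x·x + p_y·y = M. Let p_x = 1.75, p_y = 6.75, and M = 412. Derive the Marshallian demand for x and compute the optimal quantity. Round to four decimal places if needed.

Perfect substitutes: compare marginal utility per dollar. 4/p_x vs 6/p_y → 2.2857 vs 0.8889.
x gives more utility per dollar, so spend all income on x: x* = M/p_x, y* = 0.
Numerically: x* = 235.4286, y* = 0.

x* = 235.4286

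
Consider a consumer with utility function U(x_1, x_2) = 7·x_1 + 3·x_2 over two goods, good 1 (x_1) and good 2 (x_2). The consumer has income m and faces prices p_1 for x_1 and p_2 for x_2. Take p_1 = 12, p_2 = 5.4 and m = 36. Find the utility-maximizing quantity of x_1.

x_1 gives more utility per dollar, so spend all income on x_1: x_1* = m/p_1, x_2* = 0.
Numerically: x_1* = 3, x_2* = 0.

x_1* = 3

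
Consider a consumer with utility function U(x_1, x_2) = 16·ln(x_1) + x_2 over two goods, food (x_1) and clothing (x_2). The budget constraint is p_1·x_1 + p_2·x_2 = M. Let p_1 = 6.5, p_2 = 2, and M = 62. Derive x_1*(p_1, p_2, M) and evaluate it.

MU_x_1 = 16/x_1, MU_x_2 = 1. Tangency: 16/x_1 = p_1/p_2.
So x_1*(p_1,p_2) = 16·p_2/p_1, independent of income; and x_2* = (M − 16·p_2)/p_2.
At the given prices: x_1* = 16·2/6.5 = 4.9231.

x_1* = 4.9231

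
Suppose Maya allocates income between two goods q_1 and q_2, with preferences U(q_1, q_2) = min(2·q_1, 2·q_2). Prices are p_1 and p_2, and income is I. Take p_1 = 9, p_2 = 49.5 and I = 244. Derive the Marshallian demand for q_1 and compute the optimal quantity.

q_1* = 4.1709

Leontief preferences: the optimum is at the kink where q_1/2 = q_2/2, i.e. q_2 = q_1.
Budget: p_1·q_1 + p_2·q_1 = I, so (2·p_1 + 2·p_2)·q_1 = 2·I.
Demand: q_1*(p_1,p_2,I) = 2·I/(2·p_1 + 2·p_2), q_2* = 2·I/(2·p_1 + 2·p_2).
Here 2·9 + 2·49.5 = 117, giving q_1* = 4.1709.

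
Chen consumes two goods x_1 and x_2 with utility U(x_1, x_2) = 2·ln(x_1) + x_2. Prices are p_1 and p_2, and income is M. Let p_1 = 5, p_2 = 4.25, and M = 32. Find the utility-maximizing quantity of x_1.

So x_1*(p_1,p_2) = 2·p_2/p_1, independent of income; and x_2* = (M − 2·p_2)/p_2.
At the given prices: x_1* = 2·4.25/5 = 1.7.

x_1* = 1.7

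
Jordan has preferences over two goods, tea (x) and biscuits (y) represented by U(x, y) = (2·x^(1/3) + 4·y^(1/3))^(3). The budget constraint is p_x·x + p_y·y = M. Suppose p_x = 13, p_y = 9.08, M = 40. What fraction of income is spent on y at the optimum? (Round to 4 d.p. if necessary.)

From the CES first-order condition, (1/2)·(y/x)^(2/3) = p_x/p_y.
Solve for the ratio: y/x = [2·p_x/p_y]^(1.5).
With the ratio pinned down, the budget gives x* = M/(p_x + p_y·(y/x)) and y* = (y/x)·x*.
Numerically y/x = 4.845418, so x* = 40/(13 + 9.08·4.845418) = 0.7018 and y* = 4.845418·0.7018 = 3.4005.
Expenditure on y: 9.08·3.4005 = 30.8766; share = 0.7719.

share on y = 0.7719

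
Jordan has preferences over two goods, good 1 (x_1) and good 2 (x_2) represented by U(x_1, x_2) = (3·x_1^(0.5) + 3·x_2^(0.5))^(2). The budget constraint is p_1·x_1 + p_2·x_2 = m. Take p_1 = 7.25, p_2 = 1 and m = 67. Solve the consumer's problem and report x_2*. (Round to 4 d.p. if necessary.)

x_2* = 58.8788

MU_x_1 ∝ 3·x_1^(-0.5), MU_x_2 ∝ 3·x_2^(-0.5), so MRS = (x_2/x_1)^(0.5) = p_1/p_2.
Solve for the ratio: x_2/x_1 = [p_1/p_2]^(2).
Substitute x_2 = (x_2/x_1)·x_1 into the budget: x_1* = m/(p_1 + p_2·(x_2/x_1)).
Numerically x_2/x_1 = 52.5625, so x_1* = 67/(7.25 + 1·52.5625) = 1.1202 and x_2* = 52.5625·1.1202 = 58.8788.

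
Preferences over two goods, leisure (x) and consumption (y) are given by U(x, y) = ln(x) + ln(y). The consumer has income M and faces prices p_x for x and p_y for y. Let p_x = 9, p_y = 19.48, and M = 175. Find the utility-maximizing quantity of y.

y* = 4.4918

Tangency: MRS = y/x = p_x/p_y.
So p_y·y = p_x·x; combined with the budget, a share 0.5 of income goes to x.
Demand: x*(p_x,p_y,M) = 0.5·M/p_x and y* = 0.5·M/p_y.
At p_x=9, p_y=19.48, M=175: y* = 0.5·175/19.48 = 4.4918.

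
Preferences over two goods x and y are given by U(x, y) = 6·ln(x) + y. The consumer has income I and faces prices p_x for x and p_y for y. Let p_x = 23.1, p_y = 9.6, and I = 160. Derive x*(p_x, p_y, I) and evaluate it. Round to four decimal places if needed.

MU_x = 6/x, MU_y = 1. Tangency: 6/x = p_x/p_y.
So x*(p_x,p_y) = 6·p_y/p_x, independent of income; and y* = (I − 6·p_y)/p_y.
At the given prices: x* = 6·9.6/23.1 = 2.4935.

x* = 2.4935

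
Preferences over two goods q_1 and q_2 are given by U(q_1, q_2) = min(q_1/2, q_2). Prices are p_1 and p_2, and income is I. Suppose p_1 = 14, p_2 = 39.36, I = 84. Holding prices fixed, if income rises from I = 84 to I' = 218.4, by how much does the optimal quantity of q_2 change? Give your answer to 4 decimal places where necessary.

Δq_2* = 1.9952

Leontief preferences: the optimum is at the kink where q_1/2 = q_2/1, i.e. q_2 = (1/2)·q_1.
Budget: p_1·q_1 + p_2·(1/2)·q_1 = I, so (2·p_1 + p_2)·q_1 = 2·I.
Demand: q_1*(p_1,p_2,I) = 2·I/(2·p_1 + p_2), q_2* = I/(2·p_1 + p_2).
Here 2·14 + 39.36 = 67.36, giving q_2* = 1.247.
At I' = 218.4: q_2* = 3.2423. Change: 3.2423 − 1.247 = 1.9952.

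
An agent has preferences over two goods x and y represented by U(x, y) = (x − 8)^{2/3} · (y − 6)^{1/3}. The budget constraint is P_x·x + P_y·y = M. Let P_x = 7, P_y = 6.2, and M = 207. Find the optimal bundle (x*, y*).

This is Cobb-Douglas in (x−8, y−6): tangency gives 2/3·P_y·(y−6) = 1/3·P_x·(x−8).
Substituting into the budget: x* = 8 + 2/3·(M − 8·P_x − 6·P_y)/P_x, and y* = 6 + 1/3·(…)/P_y.
Discretionary income = 207 − 8·7 − 6·6.2 = 113.8; x* = 8 + 2/3·113.8/7 = 18.8381; y* = 6 + 1/3·113.8/6.2 = 12.1183.

x* = 18.8381, y* = 12.1183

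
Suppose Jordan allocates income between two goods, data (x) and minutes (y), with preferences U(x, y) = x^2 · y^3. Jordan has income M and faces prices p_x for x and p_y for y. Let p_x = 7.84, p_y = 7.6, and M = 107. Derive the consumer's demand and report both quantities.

x* = 5.4592, y* = 8.4474

Tangency: MRS = (2/3)·y/x = p_x/p_y.
So 2·p_y·y = 3·p_x·x; combined with the budget, a share 0.4 of income goes to x.
Demand: x*(p_x,p_y,M) = 0.4·M/p_x and y* = 0.6·M/p_y.
At p_x=7.84, p_y=7.6, M=107: x* = 0.4·107/7.84 = 5.4592, y* = 8.4474.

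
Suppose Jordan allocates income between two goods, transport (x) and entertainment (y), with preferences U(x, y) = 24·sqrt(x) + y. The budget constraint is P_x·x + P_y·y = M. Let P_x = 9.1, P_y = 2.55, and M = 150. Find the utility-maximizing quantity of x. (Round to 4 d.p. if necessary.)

MU_x = 12/√x, MU_y = 1. Tangency: 12/√x = P_x/P_y.
Thus x* = (12·P_y/P_x)² — independent of M — with the rest of income spent on y.
Plugging in: x* = (12·2.55/9.1)² = 11.3073.

x* = 11.3073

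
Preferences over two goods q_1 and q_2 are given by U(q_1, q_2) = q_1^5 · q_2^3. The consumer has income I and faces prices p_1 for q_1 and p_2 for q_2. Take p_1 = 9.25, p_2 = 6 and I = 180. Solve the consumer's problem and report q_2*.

q_2* = 11.25

The MRS is (5/3)·q_2/q_1. Set MRS = p_1/p_2.
So 5·p_2·q_2 = 3·p_1·q_1; combined with the budget, a share 0.625 of income goes to q_1.
Demand: q_1*(p_1,p_2,I) = 0.625·I/p_1 and q_2* = 0.375·I/p_2.
At p_1=9.25, p_2=6, I=180: q_2* = 0.375·180/6 = 11.25.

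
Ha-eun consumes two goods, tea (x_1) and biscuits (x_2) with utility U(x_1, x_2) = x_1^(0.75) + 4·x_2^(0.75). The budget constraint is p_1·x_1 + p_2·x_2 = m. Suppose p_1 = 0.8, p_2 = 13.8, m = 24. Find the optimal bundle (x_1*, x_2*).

MU_x_1 ∝ x_1^(-0.25), MU_x_2 ∝ 4·x_2^(-0.25), so MRS = (1/4)·(x_2/x_1)^(0.25) = p_1/p_2.
Solve for the ratio: x_2/x_1 = [4·p_1/p_2]^(4).
Substitute x_2 = (x_2/x_1)·x_1 into the budget: x_1* = m/(p_1 + p_2·(x_2/x_1)).
Numerically x_2/x_1 = 0.002891, so x_1* = 24/(0.8 + 13.8·0.002891) = 28.5749 and x_2* = 0.002891·28.5749 = 0.0826.

x_1* = 28.5749, x_2* = 0.0826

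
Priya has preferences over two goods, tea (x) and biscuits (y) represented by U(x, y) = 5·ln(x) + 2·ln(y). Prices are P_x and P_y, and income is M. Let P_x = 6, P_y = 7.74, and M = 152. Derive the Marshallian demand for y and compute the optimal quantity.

MU_x/MU_y = (5·y)/(2·x); tangency sets this equal to P_x/P_y.
So 5·P_y·y = 2·P_x·x; combined with the budget, a share 5/7 of income goes to x.
Demand: x*(P_x,P_y,M) = 5/7·M/P_x and y* = 2/7·M/P_y.
At P_x=6, P_y=7.74, M=152: y* = 2/7·152/7.74 = 5.6109.

y* = 5.6109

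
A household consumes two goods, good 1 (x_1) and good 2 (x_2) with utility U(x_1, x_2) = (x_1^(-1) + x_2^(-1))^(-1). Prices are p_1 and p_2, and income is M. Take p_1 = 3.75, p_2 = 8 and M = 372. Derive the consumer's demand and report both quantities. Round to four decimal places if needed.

MU_x_1 ∝ x_1^(-2), MU_x_2 ∝ x_2^(-2), so MRS = (x_2/x_1)^(2) = p_1/p_2.
Hence x_2/x_1 = (p_1/p_2)^(1/(2)), i.e. raised to the 0.5 power.
With the ratio pinned down, the budget gives x_1* = M/(p_1 + p_2·(x_2/x_1)) and x_2* = (x_2/x_1)·x_1*.
Numerically x_2/x_1 = 0.684653, so x_1* = 372/(3.75 + 8·0.684653) = 40.3155 and x_2* = 0.684653·40.3155 = 27.6021.

x_1* = 40.3155, x_2* = 27.6021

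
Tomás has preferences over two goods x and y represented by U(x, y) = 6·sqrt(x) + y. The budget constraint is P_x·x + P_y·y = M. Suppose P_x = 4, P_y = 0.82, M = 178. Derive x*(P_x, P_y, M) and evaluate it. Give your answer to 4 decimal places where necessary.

x* = 0.3782

Plugging in: x* = (3·0.82/4)² = 0.3782.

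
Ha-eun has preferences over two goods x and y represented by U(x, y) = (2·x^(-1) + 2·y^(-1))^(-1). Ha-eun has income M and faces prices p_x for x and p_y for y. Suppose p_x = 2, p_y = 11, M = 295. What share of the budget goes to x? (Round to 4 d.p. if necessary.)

share on x = 0.2989

From the CES first-order condition, (y/x)^(2) = p_x/p_y.
Hence y/x = (p_x/p_y)^(1/(2)), i.e. raised to the 0.5 power.
Substitute y = (y/x)·x into the budget: x* = M/(p_x + p_y·(y/x)).
Numerically y/x = 0.426401, so x* = 295/(2 + 11·0.426401) = 44.0929 and y* = 0.426401·44.0929 = 18.8013.
Expenditure on x: 2·44.0929 = 88.1858; share = 0.2989.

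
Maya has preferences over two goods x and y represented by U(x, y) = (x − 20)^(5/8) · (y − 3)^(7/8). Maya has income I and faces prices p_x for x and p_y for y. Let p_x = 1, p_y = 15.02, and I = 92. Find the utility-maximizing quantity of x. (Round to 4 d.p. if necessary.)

Let x' = x−20, y' = y−3. MRS = (5/7)·y'/x' = p_x/p_y.
Substituting into the budget: x* = 20 + 5/12·(I − 20·p_x − 3·p_y)/p_x, and y* = 3 + 7/12·(…)/p_y.
Discretionary income = 92 − 20·1 − 3·15.02 = 26.94; x* = 20 + 5/12·26.94/1 = 31.225.

x* = 31.225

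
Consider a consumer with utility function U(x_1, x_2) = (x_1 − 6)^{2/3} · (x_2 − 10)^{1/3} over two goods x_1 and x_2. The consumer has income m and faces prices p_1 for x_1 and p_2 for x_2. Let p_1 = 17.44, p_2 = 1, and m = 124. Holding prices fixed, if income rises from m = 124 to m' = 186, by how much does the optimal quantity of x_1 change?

Δx_1* = 2.37

This is Cobb-Douglas in (x_1−6, x_2−10): tangency gives 2/3·p_2·(x_2−10) = 1/3·p_1·(x_1−6).
Substituting into the budget: x_1* = 6 + 2/3·(m − 6·p_1 − 10·p_2)/p_1, and x_2* = 10 + 1/3·(…)/p_2.
Discretionary income = 124 − 6·17.44 − 10·1 = 9.36; x_1* = 6 + 2/3·9.36/17.44 = 6.3578.
At m' = 186: x_1* = 8.7278. Change: 8.7278 − 6.3578 = 2.37.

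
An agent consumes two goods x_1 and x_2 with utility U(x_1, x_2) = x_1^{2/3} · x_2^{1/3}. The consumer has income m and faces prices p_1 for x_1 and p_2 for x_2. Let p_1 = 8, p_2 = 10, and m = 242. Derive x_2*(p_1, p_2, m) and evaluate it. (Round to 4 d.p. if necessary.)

MU_x_1/MU_x_2 = (2/3·x_2)/(1/3·x_1); tangency sets this equal to p_1/p_2.
So 2/3·p_2·x_2 = 1/3·p_1·x_1; combined with the budget, a share 2/3 of income goes to x_1.
Demand: x_1*(p_1,p_2,m) = 2/3·m/p_1 and x_2* = 1/3·m/p_2.
At p_1=8, p_2=10, m=242: x_2* = 1/3·242/10 = 8.0667.

x_2* = 8.0667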